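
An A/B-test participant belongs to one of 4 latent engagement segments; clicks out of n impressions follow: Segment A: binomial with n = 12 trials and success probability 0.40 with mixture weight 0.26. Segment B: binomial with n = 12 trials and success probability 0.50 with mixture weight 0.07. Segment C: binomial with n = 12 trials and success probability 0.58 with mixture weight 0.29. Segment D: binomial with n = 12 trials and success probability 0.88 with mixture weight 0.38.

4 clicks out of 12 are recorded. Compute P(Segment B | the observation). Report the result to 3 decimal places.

0.106

Posterior ∝ prior × likelihood, so P(k | x) ∝ P(Z=k) f_k(x); normalise over all components.
Component likelihoods at x = 4 clicks out of 12:
  p_A = C(12,4)·0.40^4·0.60^8 = 495·0.0256·0.0167962 = 0.212841
  p_B = C(12,4)·0.50^4·0.50^8 = 495·0.0625·0.00390625 = 0.12085
  p_C = C(12,4)·0.58^4·0.42^8 = 495·0.113165·0.000968265 = 0.054239
  p_D = C(12,4)·0.88^4·0.12^8 = 495·0.599695·4.29982e-08 = 1.2764e-05
Weight by the priors:
  P(Z=A)·p_A = 0.26 × 0.212841 = 0.0553386
  P(Z=B)·p_B = 0.07 × 0.12085 = 0.00845947
  P(Z=C)·p_C = 0.29 × 0.054239 = 0.0157293
  P(Z=D)·p_D = 0.38 × 1.2764e-05 = 4.85031e-06
Denominator: 0.0553386 + 0.00845947 + 0.0157293 + 4.85031e-06 = 0.0795323
Responsibility of Segment B: 0.00845947 / 0.0795323 ≈ 0.106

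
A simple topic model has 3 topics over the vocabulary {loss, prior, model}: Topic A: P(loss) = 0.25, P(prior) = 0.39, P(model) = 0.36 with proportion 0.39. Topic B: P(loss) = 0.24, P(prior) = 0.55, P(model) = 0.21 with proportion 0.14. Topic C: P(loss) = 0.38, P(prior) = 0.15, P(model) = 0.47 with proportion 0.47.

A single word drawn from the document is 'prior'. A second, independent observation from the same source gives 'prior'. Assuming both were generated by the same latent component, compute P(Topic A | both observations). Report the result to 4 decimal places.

P(component k | x) = π_k·f_k(x) / marginal(x), where marginal(x) = Σ_j π_j·f_j(x).
Since both observations come from the same component, the likelihood for component k is f_k(x₁)·f_k(x₂).
  f_A = [P(prior | comp) = 0.39] × [0.39] = 0.1521
  f_B = [P(prior | comp) = 0.55] × [0.55] = 0.3025
  f_C = [P(prior | comp) = 0.15] × [0.15] = 0.0225
Unnormalised posteriors:
  π_A·f_A = 0.39 × 0.1521 = 0.059319
  π_B·f_B = 0.14 × 0.3025 = 0.04235
  π_C·f_C = 0.47 × 0.0225 = 0.010575
Sum: 0.059319 + 0.04235 + 0.010575 = 0.112244
So the posterior for Topic A is 0.059319 / 0.112244 ≈ 0.5285.

0.5285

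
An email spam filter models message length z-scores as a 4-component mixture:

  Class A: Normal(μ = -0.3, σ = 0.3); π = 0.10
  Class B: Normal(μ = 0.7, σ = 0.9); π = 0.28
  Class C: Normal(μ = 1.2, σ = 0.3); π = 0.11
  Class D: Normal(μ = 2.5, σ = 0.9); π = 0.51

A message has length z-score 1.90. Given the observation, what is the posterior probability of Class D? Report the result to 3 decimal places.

By Bayes' theorem, P(k | x) = P(Z=k) f_k(x) / Σ_j P(Z=j) f_j(x).
Evaluate each component's likelihood at the observed value:
  f_A = (1/(0.3·√(2π)))·exp(−(1.90−-0.3)²/(2·0.3²)) = 1.329808·exp(-26.88889) = 2.79314e-12
  f_B = (1/(0.9·√(2π)))·exp(−(1.90−0.7)²/(2·0.9²)) = 0.443269·exp(-0.88889) = 0.182233
  f_C = (1/(0.3·√(2π)))·exp(−(1.90−1.2)²/(2·0.3²)) = 1.329808·exp(-2.72222) = 0.0874063
  f_D = (1/(0.9·√(2π)))·exp(−(1.90−2.5)²/(2·0.9²)) = 0.443269·exp(-0.22222) = 0.354942
Multiply by the mixture weights:
  P(Z=A)·f_A = 0.10 × 2.79314e-12 = 2.79314e-13
  P(Z=B)·f_B = 0.28 × 0.182233 = 0.0510254
  P(Z=C)·f_C = 0.11 × 0.0874063 = 0.00961469
  P(Z=D)·f_D = 0.51 × 0.354942 = 0.181021
Normaliser: 2.79314e-13 + 0.0510254 + 0.00961469 + 0.181021 = 0.241661
So the posterior for Class D is 0.181021 / 0.241661 ≈ 0.749.

0.749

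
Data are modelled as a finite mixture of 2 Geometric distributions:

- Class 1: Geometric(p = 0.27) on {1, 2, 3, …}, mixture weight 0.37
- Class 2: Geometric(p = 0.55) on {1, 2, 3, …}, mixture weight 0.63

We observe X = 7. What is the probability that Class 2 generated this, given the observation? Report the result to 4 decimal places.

Apply Bayes' rule: the posterior for each component is proportional to its prior times its likelihood at x.
Evaluate each component's likelihood at the observed value:
  f_1 = 0.0408602
  f_2 = 0.00456707
Multiply by the mixture weights:
  π_1·f_1 = 0.37 × 0.0408602 = 0.0151183
  π_2·f_2 = 0.63 × 0.00456707 = 0.00287725
Sum: 0.0151183 + 0.00287725 = 0.0179955
P(Class 2 | x) ≈ 0.1599

0.1599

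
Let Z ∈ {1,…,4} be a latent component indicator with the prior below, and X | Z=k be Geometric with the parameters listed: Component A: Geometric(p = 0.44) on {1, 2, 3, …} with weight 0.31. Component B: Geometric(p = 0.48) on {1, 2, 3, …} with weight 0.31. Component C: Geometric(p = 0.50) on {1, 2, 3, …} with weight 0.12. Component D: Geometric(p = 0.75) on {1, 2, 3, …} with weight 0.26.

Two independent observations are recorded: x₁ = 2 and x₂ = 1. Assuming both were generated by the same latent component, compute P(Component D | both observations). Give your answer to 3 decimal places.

By Bayes' theorem, P(k | x) = w_k f_k(x) / Σ_j w_j f_j(x).
Since both observations come from the same component, the likelihood for component k is f_k(x₁)·f_k(x₂).
  f_A = [0.44·(1−0.44)^1 = 0.44·0.56 = 0.2464] × [0.44] = 0.108416
  f_B = [0.48·(1−0.48)^1 = 0.48·0.52 = 0.2496] × [0.48] = 0.119808
  f_C = [0.50·(1−0.50)^1 = 0.50·0.5 = 0.25] × [0.5] = 0.125
  f_D = [0.75·(1−0.75)^1 = 0.75·0.25 = 0.1875] × [0.75] = 0.140625
Weight by the priors:
  w_A·f_A = 0.31 × 0.108416 = 0.033609
  w_B·f_B = 0.31 × 0.119808 = 0.0371405
  w_C·f_C = 0.12 × 0.125 = 0.015
  w_D·f_D = 0.26 × 0.140625 = 0.0365625
Denominator: 0.033609 + 0.0371405 + 0.015 + 0.0365625 = 0.122312
P(Component D | x₁, x₂) ≈ 0.299

0.299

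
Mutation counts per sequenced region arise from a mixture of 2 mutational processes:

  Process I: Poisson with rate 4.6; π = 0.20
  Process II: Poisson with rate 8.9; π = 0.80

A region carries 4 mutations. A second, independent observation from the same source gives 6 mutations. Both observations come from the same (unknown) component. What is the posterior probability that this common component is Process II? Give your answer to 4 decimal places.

0.3512

Posterior ∝ prior × likelihood, so P(k | x) ∝ P(Z=k) f_k(x); normalise over all components.
Since both observations come from the same component, the likelihood for component k is f_k(x₁)·f_k(x₂).
  p_I = [0.187528] × [0.13227] = 0.0248042
  p_II = [0.0356556] × [0.0941427] = 0.00335672
Unnormalised posteriors:
  P(Z=I)·p_I = 0.20 × 0.0248042 = 0.00496084
  P(Z=II)·p_II = 0.80 × 0.00335672 = 0.00268537
Denominator: 0.00496084 + 0.00268537 = 0.00764621
So the posterior for Process II is 0.00268537 / 0.00764621 ≈ 0.3512.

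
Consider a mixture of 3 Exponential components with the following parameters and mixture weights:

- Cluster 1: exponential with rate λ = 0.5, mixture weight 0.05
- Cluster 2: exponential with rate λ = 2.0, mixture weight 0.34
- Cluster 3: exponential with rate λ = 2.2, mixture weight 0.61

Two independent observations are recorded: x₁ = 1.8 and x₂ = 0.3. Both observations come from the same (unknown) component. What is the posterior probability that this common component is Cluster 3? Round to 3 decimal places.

0.540

The responsibility of component k is P(Z=k) f_k(x) divided by Σ_j P(Z=j) f_j(x).
Since both observations come from the same component, the likelihood for component k is f_k(x₁)·f_k(x₂).
  p_1 = [0.203285] × [0.430354] = 0.0874844
  p_2 = [0.0546474] × [1.09762] = 0.0599823
  p_3 = [0.0419389] × [1.13707] = 0.0476875
Multiply by the mixture weights:
  P(Z=1)·p_1 = 0.05 × 0.0874844 = 0.00437422
  P(Z=2)·p_2 = 0.34 × 0.0599823 = 0.020394
  P(Z=3)·p_3 = 0.61 × 0.0476875 = 0.0290894
Normaliser: 0.00437422 + 0.020394 + 0.0290894 = 0.0538576
P(Cluster 3 | x₁,x₂) = 0.0290894 / 0.0538576 ≈ 0.540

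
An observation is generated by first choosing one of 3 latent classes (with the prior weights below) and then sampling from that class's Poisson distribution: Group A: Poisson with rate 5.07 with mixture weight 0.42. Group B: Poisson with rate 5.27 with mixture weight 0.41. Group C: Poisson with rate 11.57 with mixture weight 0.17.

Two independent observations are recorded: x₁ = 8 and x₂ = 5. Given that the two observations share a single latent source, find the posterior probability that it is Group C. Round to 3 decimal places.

0.020

Posterior ∝ prior × likelihood, so P(k | x) ∝ P(Z=k) f_k(x); normalise over all components.
Since both observations come from the same component, the likelihood for component k is f_k(x₁)·f_k(x₂).
  p_A = [e^(−5.07)·5.07^8/8! = 0.0680252] × [0.175382] = 0.0119304
  p_B = [e^(−5.27)·5.27^8/8! = 0.0758984] × [0.174237] = 0.0132243
  p_C = [e^(−11.57)·11.57^8/8! = 0.0752245] × [0.0163192] = 0.0012276
Unnormalised posteriors:
  P(Z=A)·p_A = 0.42 × 0.0119304 = 0.00501078
  P(Z=B)·p_B = 0.41 × 0.0132243 = 0.00542196
  P(Z=C)·p_C = 0.17 × 0.0012276 = 0.000208692
Normaliser: 0.00501078 + 0.00542196 + 0.000208692 = 0.0106414
P(Group C | data) ≈ 0.020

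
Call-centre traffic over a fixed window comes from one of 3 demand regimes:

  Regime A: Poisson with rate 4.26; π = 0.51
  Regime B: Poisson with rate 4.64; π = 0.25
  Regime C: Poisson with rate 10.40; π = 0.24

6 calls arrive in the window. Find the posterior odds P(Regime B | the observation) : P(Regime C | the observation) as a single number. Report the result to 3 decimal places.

2.607

Posterior odds = (P(Z=i) f_i(x)) / (P(Z=j) f_j(x)); the normalising sum cancels.
Component likelihoods at x = 6 calls:
  p_A = e^(−4.26)·4.26^6/6! = 0.117228
  p_B = e^(−4.64)·4.64^6/6! = 0.133859
  p_C = e^(−10.40)·10.40^6/6! = 0.0534817
Posterior odds = (P(Z=B)·p_B) / (P(Z=C)·p_C) = (0.25·0.133859) / (0.24·0.0534817) = 0.0334649 / 0.0128356 ≈ 2.607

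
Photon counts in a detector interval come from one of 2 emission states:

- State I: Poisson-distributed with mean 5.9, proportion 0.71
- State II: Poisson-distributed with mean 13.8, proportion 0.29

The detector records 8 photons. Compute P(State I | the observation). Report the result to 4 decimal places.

The responsibility of component k is π_k f_k(x) divided by Σ_j π_j f_j(x).
Evaluate each component's likelihood at the observed value:
  L_I = 0.0997604
  L_II = 0.0331321
Multiply by the mixture weights:
  π_I·L_I = 0.71 × 0.0997604 = 0.0708299
  π_II·L_II = 0.29 × 0.0331321 = 0.00960829
Sum: 0.0708299 + 0.00960829 = 0.0804382
P(State I | the observation) = 0.0708299 / 0.0804382 ≈ 0.8806

0.8806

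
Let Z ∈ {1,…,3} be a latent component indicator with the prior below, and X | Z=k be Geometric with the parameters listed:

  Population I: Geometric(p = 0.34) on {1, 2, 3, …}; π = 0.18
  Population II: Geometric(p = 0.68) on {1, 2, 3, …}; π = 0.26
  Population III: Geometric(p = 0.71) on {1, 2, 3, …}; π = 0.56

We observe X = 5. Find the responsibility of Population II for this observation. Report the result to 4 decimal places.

0.1139

P(component k | x) = P(Z=k)·f_k(x) / marginal(x), where marginal(x) = Σ_j P(Z=j)·f_j(x).
Evaluate each component's likelihood at the observed value:
  p_I = 0.34·(1−0.34)^4 = 0.34·0.189747 = 0.0645141
  p_II = 0.68·(1−0.68)^4 = 0.68·0.0104858 = 0.00713032
  p_III = 0.71·(1−0.71)^4 = 0.71·0.00707281 = 0.0050217
Unnormalised posteriors:
  P(Z=I)·p_I = 0.18 × 0.0645141 = 0.0116125
  P(Z=II)·p_II = 0.26 × 0.00713032 = 0.00185388
  P(Z=III)·p_III = 0.56 × 0.0050217 = 0.00281215
Evidence: 0.0116125 + 0.00185388 + 0.00281215 = 0.0162786
P(Population II | 5) ≈ 0.1139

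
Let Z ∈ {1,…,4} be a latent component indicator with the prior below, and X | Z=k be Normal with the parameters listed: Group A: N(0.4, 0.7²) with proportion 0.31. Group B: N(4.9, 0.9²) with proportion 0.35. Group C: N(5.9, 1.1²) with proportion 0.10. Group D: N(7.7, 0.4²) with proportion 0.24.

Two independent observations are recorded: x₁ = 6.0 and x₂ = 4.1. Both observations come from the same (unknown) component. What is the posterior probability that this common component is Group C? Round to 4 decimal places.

P(component k | x) = π_k·f_k(x) / marginal(x), where marginal(x) = Σ_j π_j·f_j(x).
Since both observations come from the same component, the likelihood for component k is f_k(x₁)·f_k(x₂).
  L_A = [(1/(0.7·√(2π)))·exp(−(6.0−0.4)²/(2·0.7²)) = 0.569918·exp(-32.00000) = 7.21753e-15] × [4.88634e-07] = 3.52673e-21
  L_B = [(1/(0.9·√(2π)))·exp(−(6.0−4.9)²/(2·0.9²)) = 0.443269·exp(-0.74691) = 0.210033] × [0.298603] = 0.0627165
  L_C = [(1/(1.1·√(2π)))·exp(−(6.0−5.9)²/(2·1.1²)) = 0.362675·exp(-0.00413) = 0.361179] × [0.0950748] = 0.034339
  L_D = [(1/(0.4·√(2π)))·exp(−(6.0−7.7)²/(2·0.4²)) = 0.997356·exp(-9.03125) = 0.000119297] × [2.56994e-18] = 3.06585e-22
Prior × likelihood for each component:
  π_A·L_A = 0.31 × 3.52673e-21 = 1.09329e-21
  π_B·L_B = 0.35 × 0.0627165 = 0.0219508
  π_C·L_C = 0.10 × 0.034339 = 0.0034339
  π_D·L_D = 0.24 × 3.06585e-22 = 7.35805e-23
Sum: 1.09329e-21 + 0.0219508 + 0.0034339 + 7.35805e-23 = 0.0253847
P(Group C | data) = 0.0034339 / 0.0253847 ≈ 0.1353

0.1353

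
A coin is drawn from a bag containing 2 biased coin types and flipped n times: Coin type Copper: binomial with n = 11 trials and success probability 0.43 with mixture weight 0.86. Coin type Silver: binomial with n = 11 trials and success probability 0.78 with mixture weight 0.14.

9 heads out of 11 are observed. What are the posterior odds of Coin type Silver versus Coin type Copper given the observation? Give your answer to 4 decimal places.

Since P(k|x) ∝ w_k f_k(x), the posterior odds are w_i f_i(x) / (w_j f_j(x)).
Evaluate each component's likelihood at the observed value:
  f_Copper = C(11,9)·0.43^9·0.57^2 = 55·0.000502593·0.3249 = 0.00898108
  f_Silver = C(11,9)·0.78^9·0.22^2 = 55·0.106869·0.0484 = 0.284485
Odds = (0.14/0.86) × (0.284485/0.00898108) = 0.162791 × 31.676 ≈ 5.1566

5.1566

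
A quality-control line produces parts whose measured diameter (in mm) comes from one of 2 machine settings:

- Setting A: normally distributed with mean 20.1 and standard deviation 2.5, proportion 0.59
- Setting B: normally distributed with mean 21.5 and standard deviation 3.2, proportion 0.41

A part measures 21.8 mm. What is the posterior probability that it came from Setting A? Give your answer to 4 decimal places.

Posterior ∝ prior × likelihood, so P(k | x) ∝ P(Z=k) f_k(x); normalise over all components.
Evaluate each component's likelihood at the observed value:
  L_A = (1/(2.5·√(2π)))·exp(−(21.8−20.1)²/(2·2.5²)) = 0.159577·exp(-0.23120) = 0.126637
  L_B = (1/(3.2·√(2π)))·exp(−(21.8−21.5)²/(2·3.2²)) = 0.124669·exp(-0.00439) = 0.124123
Weight by the priors:
  P(Z=A)·L_A = 0.59 × 0.126637 = 0.0747159
  P(Z=B)·L_B = 0.41 × 0.124123 = 0.0508903
Evidence: 0.0747159 + 0.0508903 = 0.125606
So the posterior for Setting A is 0.0747159 / 0.125606 ≈ 0.5948.

0.5948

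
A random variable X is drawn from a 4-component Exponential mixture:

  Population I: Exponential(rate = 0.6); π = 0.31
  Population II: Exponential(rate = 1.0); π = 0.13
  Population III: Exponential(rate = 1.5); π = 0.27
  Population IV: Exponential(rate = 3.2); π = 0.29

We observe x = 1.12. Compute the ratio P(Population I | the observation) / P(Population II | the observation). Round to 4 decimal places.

Posterior odds = (P(Z=i) f_i(x)) / (P(Z=j) f_j(x)); the normalising sum cancels.
Evaluate each component's likelihood at the observed value:
  p_I = 0.6·e^(−0.6·1.12) = 0.6·e^(−0.6720) = 0.306412
  p_II = 1.0·e^(−1.0·1.12) = 1.0·e^(−1.1200) = 0.32628
  p_III = 1.5·e^(−1.5·1.12) = 1.5·e^(−1.6800) = 0.279561
  p_IV = 3.2·e^(−3.2·1.12) = 3.2·e^(−3.5840) = 0.0888461
Odds = (0.31/0.13) × (0.306412/0.32628) = 2.38462 × 0.939107 ≈ 2.2394

2.2394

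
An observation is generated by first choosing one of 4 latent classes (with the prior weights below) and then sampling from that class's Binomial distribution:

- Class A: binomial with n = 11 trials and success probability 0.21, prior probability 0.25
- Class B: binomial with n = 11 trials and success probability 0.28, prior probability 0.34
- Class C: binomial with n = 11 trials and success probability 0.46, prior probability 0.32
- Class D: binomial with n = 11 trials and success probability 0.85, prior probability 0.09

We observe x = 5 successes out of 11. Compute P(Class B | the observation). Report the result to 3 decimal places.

Posterior ∝ prior × likelihood, so P(k | x) ∝ w_k f_k(x); normalise over all components.
Binomial probabilities:
  L_A = 0.0458671
  L_B = 0.110771
  L_C = 0.235936
  L_D = 0.00233499
Unnormalised posteriors:
  w_A·L_A = 0.25 × 0.0458671 = 0.0114668
  w_B·L_B = 0.34 × 0.110771 = 0.0376622
  w_C·L_C = 0.32 × 0.235936 = 0.0754994
  w_D·L_D = 0.09 × 0.00233499 = 0.000210149
Normaliser: 0.0114668 + 0.0376622 + 0.0754994 + 0.000210149 = 0.124839
P(Class B | the observation) ≈ 0.302

0.302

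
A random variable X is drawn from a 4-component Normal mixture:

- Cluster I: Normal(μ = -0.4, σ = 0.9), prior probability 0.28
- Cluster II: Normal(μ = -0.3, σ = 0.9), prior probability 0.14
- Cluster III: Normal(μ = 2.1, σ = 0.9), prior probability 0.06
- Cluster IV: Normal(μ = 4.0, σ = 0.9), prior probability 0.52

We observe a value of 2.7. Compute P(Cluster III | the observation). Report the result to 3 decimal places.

Apply Bayes' rule: the posterior for each component is proportional to its prior times its likelihood at x.
Normal densities:
  L_I = 0.00117595
  L_II = 0.00171364
  L_III = 0.354942
  L_IV = 0.156173
Weight by the priors:
  w_I·L_I = 0.28 × 0.00117595 = 0.000329267
  w_II·L_II = 0.14 × 0.00171364 = 0.00023991
  w_III·L_III = 0.06 × 0.354942 = 0.0212965
  w_IV·L_IV = 0.52 × 0.156173 = 0.0812102
Marginal: 0.000329267 + 0.00023991 + 0.0212965 + 0.0812102 = 0.103076
So the posterior for Cluster III is 0.0212965 / 0.103076 ≈ 0.207.

0.207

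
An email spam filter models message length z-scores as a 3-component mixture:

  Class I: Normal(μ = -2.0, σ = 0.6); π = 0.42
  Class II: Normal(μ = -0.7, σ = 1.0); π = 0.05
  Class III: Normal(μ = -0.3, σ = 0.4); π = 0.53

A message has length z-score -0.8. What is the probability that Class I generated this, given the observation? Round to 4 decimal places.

Apply Bayes' rule: the posterior for each component is proportional to its prior times its likelihood at x.
Component likelihoods at x = -0.8:
  p_I = (1/(0.6·√(2π)))·exp(−(-0.8−-2.0)²/(2·0.6²)) = 0.664904·exp(-2.00000) = 0.0899849
  p_II = (1/(1.0·√(2π)))·exp(−(-0.8−-0.7)²/(2·1.0²)) = 0.398942·exp(-0.00500) = 0.396953
  p_III = (1/(0.4·√(2π)))·exp(−(-0.8−-0.3)²/(2·0.4²)) = 0.997356·exp(-0.78125) = 0.456623
Prior × likelihood for each component:
  π_I·p_I = 0.42 × 0.0899849 = 0.0377937
  π_II·p_II = 0.05 × 0.396953 = 0.0198476
  π_III·p_III = 0.53 × 0.456623 = 0.24201
Denominator: 0.0377937 + 0.0198476 + 0.24201 = 0.299651
P(Class I | x) ≈ 0.1261

0.1261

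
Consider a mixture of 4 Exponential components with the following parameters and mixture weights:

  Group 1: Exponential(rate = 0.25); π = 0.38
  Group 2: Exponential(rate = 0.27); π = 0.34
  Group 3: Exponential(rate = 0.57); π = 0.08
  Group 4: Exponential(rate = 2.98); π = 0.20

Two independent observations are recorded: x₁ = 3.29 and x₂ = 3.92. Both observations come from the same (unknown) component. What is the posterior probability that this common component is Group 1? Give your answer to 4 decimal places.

Apply Bayes' rule: the posterior for each component is proportional to its prior times its likelihood at x.
Since both observations come from the same component, the likelihood for component k is f_k(x₁)·f_k(x₂).
  f_1 = [0.25·e^(−0.25·3.29) = 0.25·e^(−0.8225) = 0.109833] × [0.0938278] = 0.0103054
  f_2 = [0.27·e^(−0.27·3.29) = 0.27·e^(−0.8883) = 0.111066] × [0.0936929] = 0.0104061
  f_3 = [0.57·e^(−0.57·3.29) = 0.57·e^(−1.8753) = 0.0873861] × [0.0610221] = 0.00533249
  f_4 = [2.98·e^(−2.98·3.29) = 2.98·e^(−9.8042) = 0.000164553] × [2.51746e-05] = 4.14255e-09
Weight by the priors:
  P(Z=1)·f_1 = 0.38 × 0.0103054 = 0.00391605
  P(Z=2)·f_2 = 0.34 × 0.0104061 = 0.00353806
  P(Z=3)·f_3 = 0.08 × 0.00533249 = 0.000426599
  P(Z=4)·f_4 = 0.20 × 4.14255e-09 = 8.28511e-10
Normaliser: 0.00391605 + 0.00353806 + 0.000426599 + 8.28511e-10 = 0.00788071
Responsibility of Group 1: 0.00391605 / 0.00788071 ≈ 0.4969

0.4969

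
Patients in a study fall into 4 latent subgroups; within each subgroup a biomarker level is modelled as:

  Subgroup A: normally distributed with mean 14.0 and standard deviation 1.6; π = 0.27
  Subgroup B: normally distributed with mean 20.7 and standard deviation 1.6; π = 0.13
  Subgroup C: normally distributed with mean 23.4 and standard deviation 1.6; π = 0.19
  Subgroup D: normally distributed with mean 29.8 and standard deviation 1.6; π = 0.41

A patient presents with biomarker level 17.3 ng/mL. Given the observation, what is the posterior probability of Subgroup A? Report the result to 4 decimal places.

0.7010

The responsibility of component k is π_k f_k(x) divided by Σ_j π_j f_j(x).
Evaluate each component's likelihood at the observed value:
  L_A = (1/(1.6·√(2π)))·exp(−(17.3−14.0)²/(2·1.6²)) = 0.249339·exp(-2.12695) = 0.0297212
  L_B = (1/(1.6·√(2π)))·exp(−(17.3−20.7)²/(2·1.6²)) = 0.249339·exp(-2.25781) = 0.0260756
  L_C = (1/(1.6·√(2π)))·exp(−(17.3−23.4)²/(2·1.6²)) = 0.249339·exp(-7.26758) = 0.000173989
  L_D = (1/(1.6·√(2π)))·exp(−(17.3−29.8)²/(2·1.6²)) = 0.249339·exp(-30.51758) = 1.39051e-14
Unnormalised posteriors:
  π_A·L_A = 0.27 × 0.0297212 = 0.00802472
  π_B·L_B = 0.13 × 0.0260756 = 0.00338983
  π_C·L_C = 0.19 × 0.000173989 = 3.30579e-05
  π_D·L_D = 0.41 × 1.39051e-14 = 5.70109e-15
Evidence: 0.00802472 + 0.00338983 + 3.30579e-05 + 5.70109e-15 = 0.0114476
Responsibility of Subgroup A: 0.00802472 / 0.0114476 ≈ 0.7010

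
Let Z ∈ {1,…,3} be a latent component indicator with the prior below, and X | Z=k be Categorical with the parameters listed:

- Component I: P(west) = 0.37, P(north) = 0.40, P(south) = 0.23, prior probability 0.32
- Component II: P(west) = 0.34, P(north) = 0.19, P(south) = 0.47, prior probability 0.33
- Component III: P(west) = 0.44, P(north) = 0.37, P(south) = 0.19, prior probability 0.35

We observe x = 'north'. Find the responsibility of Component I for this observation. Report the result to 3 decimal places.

By Bayes' theorem, P(k | x) = P(Z=k) f_k(x) / Σ_j P(Z=j) f_j(x).
Categorical probabilities:
  L_I = P(north | comp) = 0.40
  L_II = P(north | comp) = 0.19
  L_III = P(north | comp) = 0.37
Multiply by the mixture weights:
  P(Z=I)·L_I = 0.32 × 0.4 = 0.128
  P(Z=II)·L_II = 0.33 × 0.19 = 0.0627
  P(Z=III)·L_III = 0.35 × 0.37 = 0.1295
Denominator: 0.128 + 0.0627 + 0.1295 = 0.3202
Responsibility of Component I: 0.128 / 0.3202 ≈ 0.400

0.400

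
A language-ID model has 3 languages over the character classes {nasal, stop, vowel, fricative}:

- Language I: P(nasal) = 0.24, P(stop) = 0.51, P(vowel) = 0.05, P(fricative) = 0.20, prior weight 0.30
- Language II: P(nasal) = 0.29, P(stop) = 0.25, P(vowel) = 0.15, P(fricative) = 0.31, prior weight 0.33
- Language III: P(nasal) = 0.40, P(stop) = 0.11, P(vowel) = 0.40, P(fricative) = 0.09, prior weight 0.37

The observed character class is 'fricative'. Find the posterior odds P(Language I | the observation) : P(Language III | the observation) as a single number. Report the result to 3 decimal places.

1.802

Since P(k|x) ∝ w_k f_k(x), the posterior odds are w_i f_i(x) / (w_j f_j(x)).
Categorical probabilities:
  L_I = 0.2
  L_II = 0.31
  L_III = 0.09
0.06 / 0.0333 ≈ 1.802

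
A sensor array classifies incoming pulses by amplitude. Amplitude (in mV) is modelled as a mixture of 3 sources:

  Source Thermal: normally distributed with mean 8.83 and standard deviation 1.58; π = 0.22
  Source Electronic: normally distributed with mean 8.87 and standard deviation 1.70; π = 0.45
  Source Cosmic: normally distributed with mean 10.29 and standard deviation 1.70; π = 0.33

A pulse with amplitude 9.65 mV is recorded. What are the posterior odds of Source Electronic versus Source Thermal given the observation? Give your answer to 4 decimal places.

1.9578

Since P(k|x) ∝ π_k f_k(x), the posterior odds are π_i f_i(x) / (π_j f_j(x)).
Evaluate each component's likelihood at the observed value:
  f_Thermal = (1/(1.58·√(2π)))·exp(−(9.65−8.83)²/(2·1.58²)) = 0.252495·exp(-0.13467) = 0.220681
  f_Electronic = (1/(1.70·√(2π)))·exp(−(9.65−8.87)²/(2·1.70²)) = 0.234672·exp(-0.10526) = 0.211226
  f_Cosmic = (1/(1.70·√(2π)))·exp(−(9.65−10.29)²/(2·1.70²)) = 0.234672·exp(-0.07087) = 0.218617
0.0950517 / 0.0485498 ≈ 1.9578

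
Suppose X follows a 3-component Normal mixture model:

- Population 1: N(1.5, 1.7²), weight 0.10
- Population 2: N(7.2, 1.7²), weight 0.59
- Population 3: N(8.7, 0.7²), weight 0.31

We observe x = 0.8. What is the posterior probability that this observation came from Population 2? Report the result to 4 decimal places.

By Bayes' theorem, P(k | x) = w_k f_k(x) / Σ_j w_j f_j(x).
Evaluate each component's likelihood at the observed value:
  L_1 = 0.215598
  L_2 = 0.00019626
  L_3 = 1.25413e-28
Multiply by the mixture weights:
  w_1·L_1 = 0.10 × 0.215598 = 0.0215598
  w_2·L_2 = 0.59 × 0.00019626 = 0.000115793
  w_3·L_3 = 0.31 × 1.25413e-28 = 3.88782e-29
Normaliser: 0.0215598 + 0.000115793 + 3.88782e-29 = 0.0216755
So the posterior for Population 2 is 0.000115793 / 0.0216755 ≈ 0.0053.

0.0053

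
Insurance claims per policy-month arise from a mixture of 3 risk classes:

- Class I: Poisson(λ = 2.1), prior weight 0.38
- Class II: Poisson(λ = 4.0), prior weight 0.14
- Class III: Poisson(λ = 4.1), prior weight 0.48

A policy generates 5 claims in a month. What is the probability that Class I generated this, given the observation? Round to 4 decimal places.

0.1383

By Bayes' theorem, P(k | x) = w_k f_k(x) / Σ_j w_j f_j(x).
Component likelihoods at x = 5 claims:
  p_I = 0.041677
  p_II = 0.156293
  p_III = 0.160004
Weight by the priors:
  w_I·p_I = 0.38 × 0.041677 = 0.0158373
  w_II·p_II = 0.14 × 0.156293 = 0.0218811
  w_III·p_III = 0.48 × 0.160004 = 0.0768019
Marginal: 0.0158373 + 0.0218811 + 0.0768019 = 0.11452
P(Class I | 5 claims) = 0.0158373 / 0.11452 ≈ 0.1383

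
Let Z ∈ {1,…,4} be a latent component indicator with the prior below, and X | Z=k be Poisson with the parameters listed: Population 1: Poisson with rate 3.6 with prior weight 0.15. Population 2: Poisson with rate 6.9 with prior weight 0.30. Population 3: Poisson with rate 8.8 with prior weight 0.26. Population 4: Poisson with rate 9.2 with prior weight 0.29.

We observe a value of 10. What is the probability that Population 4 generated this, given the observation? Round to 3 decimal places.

0.408

P(component k | x) = π_k·f_k(x) / marginal(x), where marginal(x) = Σ_j π_j·f_j(x).
Evaluate each component's likelihood at the observed value:
  p_1 = e^(−3.6)·3.6^10/10! = 0.00275297
  p_2 = e^(−6.9)·6.9^10/10! = 0.0679354
  p_3 = e^(−8.8)·8.8^10/10! = 0.115684
  p_4 = e^(−9.2)·9.2^10/10! = 0.12095
Unnormalised posteriors:
  π_1·p_1 = 0.15 × 0.00275297 = 0.000412946
  π_2·p_2 = 0.30 × 0.0679354 = 0.0203806
  π_3·p_3 = 0.26 × 0.115684 = 0.0300778
  π_4·p_4 = 0.29 × 0.12095 = 0.0350755
Marginal: 0.000412946 + 0.0203806 + 0.0300778 + 0.0350755 = 0.0859468
Responsibility of Population 4: 0.0350755 / 0.0859468 ≈ 0.408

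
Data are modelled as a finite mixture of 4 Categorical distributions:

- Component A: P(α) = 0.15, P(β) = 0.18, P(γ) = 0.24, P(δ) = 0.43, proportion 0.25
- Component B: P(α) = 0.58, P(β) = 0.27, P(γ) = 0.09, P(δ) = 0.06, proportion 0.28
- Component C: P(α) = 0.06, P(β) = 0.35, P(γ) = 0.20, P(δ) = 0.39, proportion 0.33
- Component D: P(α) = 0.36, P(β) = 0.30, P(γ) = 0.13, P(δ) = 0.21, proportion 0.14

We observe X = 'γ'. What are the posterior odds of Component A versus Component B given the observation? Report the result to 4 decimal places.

Since P(k|x) ∝ π_k f_k(x), the posterior odds are π_i f_i(x) / (π_j f_j(x)).
Categorical probabilities:
  p_A = 0.24
  p_B = 0.09
  p_C = 0.2
  p_D = 0.13
Posterior odds = (π_A·p_A) / (π_B·p_B) = (0.25·0.24) / (0.28·0.09) = 0.06 / 0.0252 ≈ 2.3810

2.3810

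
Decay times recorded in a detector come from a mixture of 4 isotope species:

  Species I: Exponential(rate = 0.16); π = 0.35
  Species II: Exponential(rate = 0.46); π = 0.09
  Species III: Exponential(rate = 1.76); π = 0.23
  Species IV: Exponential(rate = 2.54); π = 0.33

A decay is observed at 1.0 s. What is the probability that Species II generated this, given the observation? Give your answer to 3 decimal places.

0.125

Posterior ∝ prior × likelihood, so P(k | x) ∝ P(Z=k) f_k(x); normalise over all components.
Component likelihoods at x = 1.0 s:
  L_I = 0.16·e^(−0.16·1.0) = 0.16·e^(−0.1600) = 0.136343
  L_II = 0.46·e^(−0.46·1.0) = 0.46·e^(−0.4600) = 0.29039
  L_III = 1.76·e^(−1.76·1.0) = 1.76·e^(−1.7600) = 0.302799
  L_IV = 2.54·e^(−2.54·1.0) = 2.54·e^(−2.5400) = 0.200321
Multiply by the mixture weights:
  P(Z=I)·L_I = 0.35 × 0.136343 = 0.0477201
  P(Z=II)·L_II = 0.09 × 0.29039 = 0.0261351
  P(Z=III)·L_III = 0.23 × 0.302799 = 0.0696438
  P(Z=IV)·L_IV = 0.33 × 0.200321 = 0.0661058
Sum: 0.0477201 + 0.0261351 + 0.0696438 + 0.0661058 = 0.209605
P(Species II | the observation) ≈ 0.125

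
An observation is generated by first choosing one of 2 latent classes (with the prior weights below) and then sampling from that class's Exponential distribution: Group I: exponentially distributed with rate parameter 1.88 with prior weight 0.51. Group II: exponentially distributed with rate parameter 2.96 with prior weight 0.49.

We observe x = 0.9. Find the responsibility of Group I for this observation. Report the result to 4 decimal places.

By Bayes' theorem, P(k | x) = π_k f_k(x) / Σ_j π_j f_j(x).
Component likelihoods at x = 0.9:
  f_I = 1.88·e^(−1.88·0.9) = 1.88·e^(−1.6920) = 0.346204
  f_II = 2.96·e^(−2.96·0.9) = 2.96·e^(−2.6640) = 0.20622
Weight by the priors:
  π_I·f_I = 0.51 × 0.346204 = 0.176564
  π_II·f_II = 0.49 × 0.20622 = 0.101048
Marginal: 0.176564 + 0.101048 = 0.277612
So the posterior for Group I is 0.176564 / 0.277612 ≈ 0.6360.

0.6360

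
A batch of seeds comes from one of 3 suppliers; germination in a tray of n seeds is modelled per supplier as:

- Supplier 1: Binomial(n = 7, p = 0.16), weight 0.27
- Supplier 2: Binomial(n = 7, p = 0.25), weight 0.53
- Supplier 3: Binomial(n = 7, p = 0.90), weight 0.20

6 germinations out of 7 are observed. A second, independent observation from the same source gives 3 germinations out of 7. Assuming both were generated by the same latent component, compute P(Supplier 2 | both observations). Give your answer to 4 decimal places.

0.3801

P(component k | x) = π_k·f_k(x) / marginal(x), where marginal(x) = Σ_j π_j·f_j(x).
Since both observations come from the same component, the likelihood for component k is f_k(x₁)·f_k(x₂).
  L_1 = [9.865e-05] × [0.0713748] = 7.04113e-06
  L_2 = [0.00128174] × [0.173035] = 0.000221785
  L_3 = [0.372009] × [0.0025515] = 0.00094918
Multiply by the mixture weights:
  π_1·L_1 = 0.27 × 7.04113e-06 = 1.90111e-06
  π_2·L_2 = 0.53 × 0.000221785 = 0.000117546
  π_3·L_3 = 0.20 × 0.00094918 = 0.000189836
Sum: 1.90111e-06 + 0.000117546 + 0.000189836 = 0.000309283
Responsibility of Supplier 2: 0.000117546 / 0.000309283 ≈ 0.3801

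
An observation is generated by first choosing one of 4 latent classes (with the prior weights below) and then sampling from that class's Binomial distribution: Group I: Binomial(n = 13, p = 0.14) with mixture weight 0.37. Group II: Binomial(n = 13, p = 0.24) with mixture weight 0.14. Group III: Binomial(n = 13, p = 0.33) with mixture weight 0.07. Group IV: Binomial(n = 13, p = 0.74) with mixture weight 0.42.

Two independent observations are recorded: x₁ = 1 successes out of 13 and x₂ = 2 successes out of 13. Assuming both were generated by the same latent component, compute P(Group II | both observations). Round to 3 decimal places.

By Bayes' theorem, P(k | x) = P(Z=k) f_k(x) / Σ_j P(Z=j) f_j(x).
Since both observations come from the same component, the likelihood for component k is f_k(x₁)·f_k(x₂).
  f_I = [0.297888] × [0.29096] = 0.0866735
  f_II = [0.115856] × [0.219516] = 0.0254322
  f_III = [0.0351039] × [0.10374] = 0.00364167
  f_IV = [9.18027e-07] × [1.56771e-05] = 1.4392e-11
Weight by the priors:
  P(Z=I)·f_I = 0.37 × 0.0866735 = 0.0320692
  P(Z=II)·f_II = 0.14 × 0.0254322 = 0.00356051
  P(Z=III)·f_III = 0.07 × 0.00364167 = 0.000254917
  P(Z=IV)·f_IV = 0.42 × 1.4392e-11 = 6.04463e-12
Marginal: 0.0320692 + 0.00356051 + 0.000254917 + 6.04463e-12 = 0.0358846
P(Group II | x₁, x₂) = 0.00356051 / 0.0358846 ≈ 0.099

0.099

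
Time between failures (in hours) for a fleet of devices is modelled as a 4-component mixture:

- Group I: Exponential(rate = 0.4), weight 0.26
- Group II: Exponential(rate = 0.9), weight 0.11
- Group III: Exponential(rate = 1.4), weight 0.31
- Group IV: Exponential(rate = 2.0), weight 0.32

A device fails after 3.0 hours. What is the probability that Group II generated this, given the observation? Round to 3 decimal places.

By Bayes' theorem, P(k | x) = π_k f_k(x) / Σ_j π_j f_j(x).
Component likelihoods at x = 3.0 hours:
  L_I = 0.4·e^(−0.4·3.0) = 0.4·e^(−1.2000) = 0.120478
  L_II = 0.9·e^(−0.9·3.0) = 0.9·e^(−2.7000) = 0.060485
  L_III = 1.4·e^(−1.4·3.0) = 1.4·e^(−4.2000) = 0.0209938
  L_IV = 2.0·e^(−2.0·3.0) = 2.0·e^(−6.0000) = 0.0049575
Prior × likelihood for each component:
  π_I·L_I = 0.26 × 0.120478 = 0.0313242
  π_II·L_II = 0.11 × 0.060485 = 0.00665335
  π_III·L_III = 0.31 × 0.0209938 = 0.00650808
  π_IV·L_IV = 0.32 × 0.0049575 = 0.0015864
Sum: 0.0313242 + 0.00665335 + 0.00650808 + 0.0015864 = 0.046072
Responsibility of Group II: 0.00665335 / 0.046072 ≈ 0.144

0.144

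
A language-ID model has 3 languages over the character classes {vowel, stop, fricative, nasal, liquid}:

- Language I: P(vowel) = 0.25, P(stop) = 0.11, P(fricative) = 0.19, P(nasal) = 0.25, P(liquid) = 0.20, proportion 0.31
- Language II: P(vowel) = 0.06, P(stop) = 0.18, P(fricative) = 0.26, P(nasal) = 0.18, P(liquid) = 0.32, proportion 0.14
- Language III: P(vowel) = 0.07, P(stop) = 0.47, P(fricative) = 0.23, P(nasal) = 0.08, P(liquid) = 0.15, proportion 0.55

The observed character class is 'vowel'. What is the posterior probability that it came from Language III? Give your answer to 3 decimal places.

0.309

By Bayes' theorem, P(k | x) = P(Z=k) f_k(x) / Σ_j P(Z=j) f_j(x).
Component likelihoods at x = 'vowel':
  p_I = P(vowel | comp) = 0.25
  p_II = P(vowel | comp) = 0.06
  p_III = P(vowel | comp) = 0.07
Weight by the priors:
  P(Z=I)·p_I = 0.31 × 0.25 = 0.0775
  P(Z=II)·p_II = 0.14 × 0.06 = 0.0084
  P(Z=III)·p_III = 0.55 × 0.07 = 0.0385
Evidence: 0.0775 + 0.0084 + 0.0385 = 0.1244
So the posterior for Language III is 0.0385 / 0.1244 ≈ 0.309.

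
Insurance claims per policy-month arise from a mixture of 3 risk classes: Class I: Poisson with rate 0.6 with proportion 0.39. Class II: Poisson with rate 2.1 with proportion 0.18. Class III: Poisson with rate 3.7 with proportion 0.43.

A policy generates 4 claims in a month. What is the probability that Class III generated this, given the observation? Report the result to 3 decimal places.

Posterior ∝ prior × likelihood, so P(k | x) ∝ P(Z=k) f_k(x); normalise over all components.
Evaluate each component's likelihood at the observed value:
  p_I = 0.00296358
  p_II = 0.099231
  p_III = 0.193066
Multiply by the mixture weights:
  P(Z=I)·p_I = 0.39 × 0.00296358 = 0.0011558
  P(Z=II)·p_II = 0.18 × 0.099231 = 0.0178616
  P(Z=III)·p_III = 0.43 × 0.193066 = 0.0830184
Normaliser: 0.0011558 + 0.0178616 + 0.0830184 = 0.102036
P(Class III | x) ≈ 0.814

0.814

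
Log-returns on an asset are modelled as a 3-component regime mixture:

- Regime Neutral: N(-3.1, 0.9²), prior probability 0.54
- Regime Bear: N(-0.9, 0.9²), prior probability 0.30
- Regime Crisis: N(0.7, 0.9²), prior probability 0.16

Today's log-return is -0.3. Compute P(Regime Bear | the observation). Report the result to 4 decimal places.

Apply Bayes' rule: the posterior for each component is proportional to its prior times its likelihood at x.
Evaluate each component's likelihood at the observed value:
  p_Neutral = (1/(0.9·√(2π)))·exp(−(-0.3−-3.1)²/(2·0.9²)) = 0.443269·exp(-4.83951) = 0.00350668
  p_Bear = (1/(0.9·√(2π)))·exp(−(-0.3−-0.9)²/(2·0.9²)) = 0.443269·exp(-0.22222) = 0.354942
  p_Crisis = (1/(0.9·√(2π)))·exp(−(-0.3−0.7)²/(2·0.9²)) = 0.443269·exp(-0.61728) = 0.239103
Multiply by the mixture weights:
  w_Neutral·p_Neutral = 0.54 × 0.00350668 = 0.00189361
  w_Bear·p_Bear = 0.30 × 0.354942 = 0.106483
  w_Crisis·p_Crisis = 0.16 × 0.239103 = 0.0382564
Marginal: 0.00189361 + 0.106483 + 0.0382564 = 0.146633
P(Regime Bear | the observation) ≈ 0.7262

0.7262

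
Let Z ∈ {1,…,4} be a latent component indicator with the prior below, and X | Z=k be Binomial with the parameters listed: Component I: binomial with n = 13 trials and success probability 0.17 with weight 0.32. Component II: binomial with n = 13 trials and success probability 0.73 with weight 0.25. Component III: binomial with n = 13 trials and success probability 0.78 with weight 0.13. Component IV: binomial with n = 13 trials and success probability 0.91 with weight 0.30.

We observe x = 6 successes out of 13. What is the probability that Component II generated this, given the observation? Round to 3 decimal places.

0.583

By Bayes' theorem, P(k | x) = π_k f_k(x) / Σ_j π_j f_j(x).
Binomial probabilities:
  L_I = C(13,6)·0.17^6·0.83^7 = 1716·2.41376e-05·0.271361 = 0.0112398
  L_II = C(13,6)·0.73^6·0.27^7 = 1716·0.151334·0.000104604 = 0.0271644
  L_III = C(13,6)·0.78^6·0.22^7 = 1716·0.2252·2.49436e-05 = 0.00963926
  L_IV = C(13,6)·0.91^6·0.09^7 = 1716·0.567869·4.78297e-08 = 4.66083e-05
Multiply by the mixture weights:
  π_I·L_I = 0.32 × 0.0112398 = 0.00359673
  π_II·L_II = 0.25 × 0.0271644 = 0.00679111
  π_III·L_III = 0.13 × 0.00963926 = 0.0012531
  π_IV·L_IV = 0.30 × 4.66083e-05 = 1.39825e-05
Evidence: 0.00359673 + 0.00679111 + 0.0012531 + 1.39825e-05 = 0.0116549
P(Component II | data) ≈ 0.583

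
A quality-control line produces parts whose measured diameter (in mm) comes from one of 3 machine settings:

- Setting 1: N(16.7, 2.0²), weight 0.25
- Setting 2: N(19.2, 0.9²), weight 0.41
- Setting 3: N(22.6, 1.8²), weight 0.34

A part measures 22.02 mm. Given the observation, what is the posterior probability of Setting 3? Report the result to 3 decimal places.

By Bayes' theorem, P(k | x) = w_k f_k(x) / Σ_j w_j f_j(x).
Component likelihoods at x = 22.02 mm:
  L_1 = 0.00580007
  L_2 = 0.00327163
  L_3 = 0.210422
Prior × likelihood for each component:
  w_1·L_1 = 0.25 × 0.00580007 = 0.00145002
  w_2·L_2 = 0.41 × 0.00327163 = 0.00134137
  w_3·L_3 = 0.34 × 0.210422 = 0.0715436
Normaliser: 0.00145002 + 0.00134137 + 0.0715436 = 0.074335
So the posterior for Setting 3 is 0.0715436 / 0.074335 ≈ 0.962.

0.962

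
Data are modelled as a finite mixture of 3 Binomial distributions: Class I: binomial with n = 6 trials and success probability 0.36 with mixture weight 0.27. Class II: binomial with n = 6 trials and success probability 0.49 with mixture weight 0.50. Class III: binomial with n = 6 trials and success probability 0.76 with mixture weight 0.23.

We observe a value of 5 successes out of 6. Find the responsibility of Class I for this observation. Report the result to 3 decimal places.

Posterior ∝ prior × likelihood, so P(k | x) ∝ P(Z=k) f_k(x); normalise over all components.
Component likelihoods at x = 5 successes out of 6:
  f_I = 0.023219
  f_II = 0.0864374
  f_III = 0.365116
Weight by the priors:
  P(Z=I)·f_I = 0.27 × 0.023219 = 0.00626913
  P(Z=II)·f_II = 0.50 × 0.0864374 = 0.0432187
  P(Z=III)·f_III = 0.23 × 0.365116 = 0.0839766
Sum: 0.00626913 + 0.0432187 + 0.0839766 = 0.133464
Responsibility of Class I: 0.00626913 / 0.133464 ≈ 0.047

0.047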